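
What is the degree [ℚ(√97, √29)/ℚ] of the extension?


[ℚ(√97,√29):ℚ] = [ℚ(√97,√29):ℚ(√97)]·[ℚ(√97):ℚ] = 2·2 = 4

[ℚ(√97, √29)/ℚ] = 4


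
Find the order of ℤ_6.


ℤ_n has n elements.

|ℤ_6| = 6


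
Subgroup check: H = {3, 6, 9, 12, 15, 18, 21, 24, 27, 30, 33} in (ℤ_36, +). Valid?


Subgroup test for H = {3, 6, 9, 12, 15, 18, 21, 24, 27, 30, 33} in (ℤ_36, +):
(1) 0 ∈ H? No
(2) Closure: for all a,b ∈ H, (a+b) mod 36 ∈ H? No  [counterexample: 3 + 33 = 0 ∉ H]
(3) Inverses: for all a ∈ H, -a mod 36 ∈ H? Yes

No, H is not a subgroup of ℤ_36


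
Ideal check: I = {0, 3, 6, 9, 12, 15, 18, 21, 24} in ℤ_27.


Check ideal conditions for I = {0, 3, 6, 9, 12, 15, 18, 21, 24} in ℤ_27:
(1) I is an additive subgroup? Yes
(2) For r ∈ ℤ_27 and a ∈ I: r·a ∈ I? Yes

Yes, I is an ideal of ℤ_27


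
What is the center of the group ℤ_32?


Z(G) = {g ∈ G | gx = xg for all x ∈ G}
ℤ_32 is abelian, so Z(G) = G

Z(ℤ_32) = ℤ_32


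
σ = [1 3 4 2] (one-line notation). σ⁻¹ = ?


To find σ⁻¹, swap domain and range:
σ(1) = 1 → σ⁻¹(1) = 1
σ(2) = 3 → σ⁻¹(3) = 2
σ(3) = 4 → σ⁻¹(4) = 3
σ(4) = 2 → σ⁻¹(2) = 4

σ⁻¹ = [1 4 2 3]


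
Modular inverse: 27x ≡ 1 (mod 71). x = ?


Use the extended Euclidean algorithm to write 1 = 27·s + 71·t; then s mod 71 is the inverse.
Euclidean algorithm:
  27 = 0·71 + 27
  71 = 2·27 + 17
  27 = 1·17 + 10
  17 = 1·10 + 7
  10 = 1·7 + 3
  7 = 2·3 + 1
  3 = 3·1 + 0
gcd(27,71) = 1
Back-substitution gives: 27·(-21) + 71·(8) = 1
So 27⁻¹ ≡ -21 ≡ 50 (mod 71)
Check: 27 × 50 = 1350 ≡ 1 (mod 71) ✓

27⁻¹ ≡ 50 (mod 71)


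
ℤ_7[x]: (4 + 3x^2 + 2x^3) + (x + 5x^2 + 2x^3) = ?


Add coefficients mod 7:
x^0: 4 + 0 = 4 (mod 7)
x^1: 0 + 1 = 1 (mod 7)
x^2: 3 + 5 = 1 (mod 7)
x^3: 2 + 2 = 4 (mod 7)
Result: 4 + x + x^2 + 4x^3

f + g = 4 + x + x^2 + 4x^3


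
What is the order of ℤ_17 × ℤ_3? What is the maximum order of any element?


|ℤ_17 × ℤ_3| = 17 × 3 = 51
Max element order = lcm(17,3) = 51
Cyclic? Yes (gcd=1)

|ℤ_17×ℤ_3| = 51, max element order = 51


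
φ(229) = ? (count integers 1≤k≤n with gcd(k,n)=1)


Factor n: 229 = 229
φ(n) = n · ∏(1 - 1/p) over distinct primes p | n
φ(229) = 229 · (1 - 1/229) = 228

φ(229) = 228


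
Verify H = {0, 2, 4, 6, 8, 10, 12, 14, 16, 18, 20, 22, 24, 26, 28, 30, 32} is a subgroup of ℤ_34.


Subgroup test for H = {0, 2, 4, 6, 8, 10, 12, 14, 16, 18, 20, 22, 24, 26, 28, 30, 32} in (ℤ_34, +):
(1) 0 ∈ H? Yes
(2) Closure: for all a,b ∈ H, (a+b) mod 34 ∈ H? Yes
(3) Inverses: for all a ∈ H, -a mod 34 ∈ H? Yes

Yes, H is a subgroup of ℤ_34


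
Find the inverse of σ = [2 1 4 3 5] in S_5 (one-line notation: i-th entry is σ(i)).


To find σ⁻¹, swap domain and range:
σ(1) = 2 → σ⁻¹(2) = 1
σ(2) = 1 → σ⁻¹(1) = 2
σ(3) = 4 → σ⁻¹(4) = 3
σ(4) = 3 → σ⁻¹(3) = 4
σ(5) = 5 → σ⁻¹(5) = 5

σ⁻¹ = [2 1 4 3 5]


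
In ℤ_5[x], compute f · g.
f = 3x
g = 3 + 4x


Expand and collect like terms; reduce coefficients mod 5:
x^0: 0·3 = 0 ≡ 0 (mod 5)
x^1: 0·4 + 3·3 = 9 ≡ 4 (mod 5)
x^2: 3·4 = 12 ≡ 2 (mod 5)
Result: 4x + 2x^2

f · g = 4x + 2x^2


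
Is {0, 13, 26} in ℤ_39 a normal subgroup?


H = {0, 13, 26} in ℤ_39
ℤ_39 is abelian; every subgroup of an abelian group is normal

Yes, normal subgroup


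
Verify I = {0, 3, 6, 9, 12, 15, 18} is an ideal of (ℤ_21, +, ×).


Check ideal conditions for I = {0, 3, 6, 9, 12, 15, 18} in ℤ_21:
(1) I is an additive subgroup? Yes
(2) For r ∈ ℤ_21 and a ∈ I: r·a ∈ I? Yes

Yes, I is an ideal of ℤ_21


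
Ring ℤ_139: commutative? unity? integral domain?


ℤ_139 is a commutative ring with unity 1; 139 is prime, so ℤ_139 is a field (hence an integral domain)
Commutative: Yes
Integral domain: Yes
Has unity: Yes

ℤ_139: Commutative=Yes, Unity=Yes


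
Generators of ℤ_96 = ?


g generates ℤ_n iff gcd(g,n) = 1
Prime factors of 96: 2, 3
Generators are g ∈ {1,...,95} not divisible by any of these primes.
Generators: {1, 5, 7, 11, 13, 17, 19, 23, 25, 29, 31, 35, 37, 41, 43, 47, 49, 53, 55, 59, 61, 65, 67, 71, 73, 77, 79, 83, 85, 89, 91, 95}
Number of generators = φ(96) = 32

Generators of ℤ_96 = {1, 5, 7, 11, 13, 17, 19, 23, 25, 29, 31, 35, 37, 41, 43, 47, 49, 53, 55, 59, 61, 65, 67, 71, 73, 77, 79, 83, 85, 89, 91, 95}


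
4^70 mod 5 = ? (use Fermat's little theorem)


Fermat's little theorem: if p is prime and gcd(a,p)=1, then a^(p-1) ≡ 1 (mod p)
p = 5 is prime, gcd(4,5) = 1
Reduce exponent: 70 mod 4 = 2
So 4^70 ≡ 4^2 (mod 5)
4^2 mod 5 = 1

4^70 ≡ 1 (mod 5)


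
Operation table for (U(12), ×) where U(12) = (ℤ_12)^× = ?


Elements: {1, 5, 7, 11}
Operation: multiplication mod 12
Entry (a, b) = (a × b) mod 12

Cayley table:
   |  1 |  5 |  7 | 11
 1 |  1 |  5 |  7 | 11
 5 |  5 |  1 | 11 |  7
 7 |  7 | 11 |  1 |  5
11 | 11 |  7 |  5 |  1


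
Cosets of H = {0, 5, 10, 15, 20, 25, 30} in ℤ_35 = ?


H = {0, 5, 10, 15, 20, 25, 30}, |H| = 7
Number of cosets = |G|/|H| = 35/7 = 5
0 + H = {0, 5, 10, 15, 20, 25, 30}
1 + H = {1, 6, 11, 16, 21, 26, 31}
2 + H = {2, 7, 12, 17, 22, 27, 32}
3 + H = {3, 8, 13, 18, 23, 28, 33}
4 + H = {4, 9, 14, 19, 24, 29, 34}

Cosets: 0+H={0,5,10,15,20,25,30}; 1+H={1,6,11,16,21,26,31}; 2+H={2,7,12,17,22,27,32}; 3+H={3,8,13,18,23,28,33}; 4+H={4,9,14,19,24,29,34}


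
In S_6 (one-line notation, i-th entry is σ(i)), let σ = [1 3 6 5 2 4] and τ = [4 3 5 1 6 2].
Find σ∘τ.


σ∘τ: apply τ first, then σ
1 →τ 4 →σ 5
2 →τ 3 →σ 6
3 →τ 5 →σ 2
4 →τ 1 →σ 1
5 →τ 6 →σ 4
6 →τ 2 →σ 3

σ∘τ = [5 6 2 1 4 3]


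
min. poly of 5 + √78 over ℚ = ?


Let α = 5 + √78. Then α - 5 = √78, so (α - 5)² = 78, giving α² - 10α - 53 = 0. Degree 2 and α ∉ ℚ, so this is the minimal polynomial.

Minimal polynomial: x² - 10x - 53


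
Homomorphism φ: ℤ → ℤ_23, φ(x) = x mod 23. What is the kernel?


Kernel = preimage of identity
ker(φ) = {x ∈ ℤ : x ≡ 0 (mod 23)} = 23ℤ = {0, ±23, ±46, ...}

ker(φ) = 23ℤ


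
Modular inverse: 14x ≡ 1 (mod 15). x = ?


Use the extended Euclidean algorithm to write 1 = 14·s + 15·t; then s mod 15 is the inverse.
Euclidean algorithm:
  14 = 0·15 + 14
  15 = 1·14 + 1
  14 = 14·1 + 0
gcd(14,15) = 1
Back-substitution gives: 14·(-1) + 15·(1) = 1
So 14⁻¹ ≡ -1 ≡ 14 (mod 15)
Check: 14 × 14 = 196 ≡ 1 (mod 15) ✓

14⁻¹ ≡ 14 (mod 15)


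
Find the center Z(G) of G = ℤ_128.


Z(G) = {g ∈ G | gx = xg for all x ∈ G}
ℤ_128 is abelian, so Z(G) = G

Z(ℤ_128) = ℤ_128


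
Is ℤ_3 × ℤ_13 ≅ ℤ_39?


Comparing ℤ_3 × ℤ_13 and ℤ_39:
gcd(3,13) = 1, so ℤ_3 × ℤ_13 ≅ ℤ_39 (CRT)

Yes, ℤ_3 × ℤ_13 ≅ ℤ_39


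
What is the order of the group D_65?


|D_n| = 2n (n rotations and n reflections)
|D_65| = 2×65 = 130

|D_65| = 130


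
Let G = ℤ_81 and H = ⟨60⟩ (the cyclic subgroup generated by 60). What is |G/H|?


|⟨60⟩| = n / gcd(60, 81) = 81 / 3 = 27
H is normal (ℤ_81 is abelian).
|G/H| = |G| / |H| = 81 / 27 = 3

|G/H| = 3


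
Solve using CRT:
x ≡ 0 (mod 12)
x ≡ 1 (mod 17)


m₁ = 12, m₂ = 17, gcd = 1, so CRT applies. M = m₁·m₂ = 204
Let M₁ = M/m₁ = 17, M₂ = M/m₂ = 12
Find y₁ ≡ M₁⁻¹ (mod m₁): 17⁻¹ ≡ 5 (mod 12)
Find y₂ ≡ M₂⁻¹ (mod m₂): 12⁻¹ ≡ 10 (mod 17)
x = a₁·M₁·y₁ + a₂·M₂·y₂ = 0·17·5 + 1·12·10 = 120
Reduce mod 204: x ≡ 120
Check: 120 mod 12 = 0 ✓, 120 mod 17 = 1 ✓

x ≡ 120 (mod 204)


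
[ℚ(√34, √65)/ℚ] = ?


[ℚ(√34,√65):ℚ] = [ℚ(√34,√65):ℚ(√34)]·[ℚ(√34):ℚ] = 2·2 = 4

[ℚ(√34, √65)/ℚ] = 4


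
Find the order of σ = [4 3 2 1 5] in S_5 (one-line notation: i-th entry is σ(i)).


Cycle decomposition: (1 4) (2 3)
Cycle lengths: 2, 2
Order = lcm(2, 2) = 2

ord(σ) = 2


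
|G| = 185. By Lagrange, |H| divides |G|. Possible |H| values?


Lagrange's theorem: |H| divides |G|
|G| = 185
Divisors of 185: 1, 5, 37, 185

Possible subgroup orders: {1, 5, 37, 185}


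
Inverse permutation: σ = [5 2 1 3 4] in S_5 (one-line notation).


To find σ⁻¹, swap domain and range:
σ(1) = 5 → σ⁻¹(5) = 1
σ(2) = 2 → σ⁻¹(2) = 2
σ(3) = 1 → σ⁻¹(1) = 3
σ(4) = 3 → σ⁻¹(3) = 4
σ(5) = 4 → σ⁻¹(4) = 5

σ⁻¹ = [3 2 4 5 1]


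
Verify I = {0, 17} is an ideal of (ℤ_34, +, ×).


Check ideal conditions for I = {0, 17} in ℤ_34:
(1) I is an additive subgroup? Yes
(2) For r ∈ ℤ_34 and a ∈ I: r·a ∈ I? Yes

Yes, I is an ideal of ℤ_34


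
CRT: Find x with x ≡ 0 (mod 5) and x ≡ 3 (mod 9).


m₁ = 5, m₂ = 9, gcd = 1, so CRT applies. M = m₁·m₂ = 45
Let M₁ = M/m₁ = 9, M₂ = M/m₂ = 5
Find y₁ ≡ M₁⁻¹ (mod m₁): 9⁻¹ ≡ 4 (mod 5)
Find y₂ ≡ M₂⁻¹ (mod m₂): 5⁻¹ ≡ 2 (mod 9)
x = a₁·M₁·y₁ + a₂·M₂·y₂ = 0·9·4 + 3·5·2 = 30
Reduce mod 45: x ≡ 30
Check: 30 mod 5 = 0 ✓, 30 mod 9 = 3 ✓

x ≡ 30 (mod 45)


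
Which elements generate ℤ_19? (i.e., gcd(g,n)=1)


g generates ℤ_n iff gcd(g,n) = 1
Prime factors of 19: 19
Generators are g ∈ {1,...,18} not divisible by any of these primes.
Generators: {1, 2, 3, 4, 5, 6, 7, 8, 9, 10, 11, 12, 13, 14, 15, 16, 17, 18}
Number of generators = φ(19) = 18

Generators of ℤ_19 = {1, 2, 3, 4, 5, 6, 7, 8, 9, 10, 11, 12, 13, 14, 15, 16, 17, 18}


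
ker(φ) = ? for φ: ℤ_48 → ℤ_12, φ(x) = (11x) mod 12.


Kernel = preimage of identity
ker(φ) = {x ∈ ℤ_48 : 11x ≡ 0 (mod 12)}. Since 12 | 48, φ is well-defined. The kernel is the cyclic subgroup ⟨12⟩ of ℤ_48 (order 4), i.e. {0, 12, 24, 36}

ker(φ) = {0, 12, 24, 36}


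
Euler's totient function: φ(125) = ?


Factor n: 125 = 5^3
φ(n) = n · ∏(1 - 1/p) over distinct primes p | n
φ(125) = 125 · (1 - 1/5) = 100

φ(125) = 100


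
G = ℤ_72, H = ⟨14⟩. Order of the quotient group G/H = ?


|⟨14⟩| = n / gcd(14, 72) = 72 / 2 = 36
H is normal (ℤ_72 is abelian).
|G/H| = |G| / |H| = 72 / 36 = 2

|G/H| = 2


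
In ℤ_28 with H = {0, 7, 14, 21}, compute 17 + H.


17 + H = {17 + h (mod 28) : h ∈ H}
17+0=17, 17+7=24, 17+14=3, 17+21=10
17 + H = {3, 10, 17, 24} = 3 + H

17 + H = {3, 10, 17, 24}


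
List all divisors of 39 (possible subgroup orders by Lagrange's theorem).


Lagrange's theorem: |H| divides |G|
|G| = 39
Divisors of 39: 1, 3, 13, 39

Possible subgroup orders: {1, 3, 13, 39}


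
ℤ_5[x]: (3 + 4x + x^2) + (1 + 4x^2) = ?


Add coefficients mod 5:
x^0: 3 + 1 = 4 (mod 5)
x^1: 4 + 0 = 4 (mod 5)
x^2: 1 + 4 = 0 (mod 5)
Result: 4 + 4x

f + g = 4 + 4x


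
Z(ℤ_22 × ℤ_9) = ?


Z(G) = {g ∈ G | gx = xg for all x ∈ G}
Direct product of abelian groups is abelian, so Z(G) = G

Z(ℤ_22 × ℤ_9) = ℤ_22 × ℤ_9


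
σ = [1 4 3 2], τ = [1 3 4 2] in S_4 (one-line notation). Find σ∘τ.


σ∘τ: apply τ first, then σ
1 →τ 1 →σ 1
2 →τ 3 →σ 3
3 →τ 4 →σ 2
4 →τ 2 →σ 4

σ∘τ = [1 3 2 4]


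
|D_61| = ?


|D_n| = 2n (n rotations and n reflections)
|D_61| = 2×61 = 122

|D_61| = 122


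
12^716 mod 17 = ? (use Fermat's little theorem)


Fermat's little theorem: if p is prime and gcd(a,p)=1, then a^(p-1) ≡ 1 (mod p)
p = 17 is prime, gcd(12,17) = 1
Reduce exponent: 716 mod 16 = 12
So 12^716 ≡ 12^12 (mod 17)
12^12 mod 17 = 4

12^716 ≡ 4 (mod 17)


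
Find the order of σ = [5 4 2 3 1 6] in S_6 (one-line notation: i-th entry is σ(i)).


Cycle decomposition: (1 5) (2 4 3)
Cycle lengths: 2, 3
Order = lcm(2, 3) = 6

ord(σ) = 6


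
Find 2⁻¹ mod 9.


Use the extended Euclidean algorithm to write 1 = 2·s + 9·t; then s mod 9 is the inverse.
Euclidean algorithm:
  2 = 0·9 + 2
  9 = 4·2 + 1
  2 = 2·1 + 0
gcd(2,9) = 1
Back-substitution gives: 2·(-4) + 9·(1) = 1
So 2⁻¹ ≡ -4 ≡ 5 (mod 9)
Check: 2 × 5 = 10 ≡ 1 (mod 9) ✓

2⁻¹ ≡ 5 (mod 9)


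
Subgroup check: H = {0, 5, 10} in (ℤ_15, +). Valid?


Subgroup test for H = {0, 5, 10} in (ℤ_15, +):
(1) 0 ∈ H? Yes
(2) Closure: for all a,b ∈ H, (a+b) mod 15 ∈ H? Yes
(3) Inverses: for all a ∈ H, -a mod 15 ∈ H? Yes

Yes, H is a subgroup of ℤ_15


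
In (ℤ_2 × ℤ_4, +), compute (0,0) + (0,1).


Operation: componentwise addition mod (2, 4)
(0,0) + (0,1) = ((a₁+b₁) mod 2, (a₂+b₂) mod 4) with a = (0,0), b = (0,1)

(0,0) + (0,1) = (0,1)


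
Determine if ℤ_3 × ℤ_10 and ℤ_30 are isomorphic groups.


Comparing ℤ_3 × ℤ_10 and ℤ_30:
gcd(3,10) = 1, so ℤ_3 × ℤ_10 ≅ ℤ_30 (CRT)

Yes, ℤ_3 × ℤ_10 ≅ ℤ_30


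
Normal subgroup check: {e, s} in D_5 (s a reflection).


H = {e, s} in D_5 (s a reflection)
r·s·r⁻¹ = sr⁻² ≠ s for n ≥ 3, so {e, s} is not closed under conjugation

No, not a normal subgroup


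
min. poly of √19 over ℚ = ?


√19 satisfies x² - 19 = 0, irreducible over ℚ since 19 is squarefree

Minimal polynomial: x² - 19


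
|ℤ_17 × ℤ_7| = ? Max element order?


|ℤ_17 × ℤ_7| = 17 × 7 = 119
Max element order = lcm(17,7) = 119
Cyclic? Yes (gcd=1)

|ℤ_17×ℤ_7| = 119, max element order = 119


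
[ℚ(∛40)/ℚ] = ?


∛40 has minimal polynomial x³ - 40 (irreducible over ℚ since 40 is not a perfect cube)

[ℚ(∛40)/ℚ] = 3


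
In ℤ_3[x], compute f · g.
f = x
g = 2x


Expand and collect like terms; reduce coefficients mod 3:
x^0: 0·0 = 0 ≡ 0 (mod 3)
x^1: 0·2 + 1·0 = 0 ≡ 0 (mod 3)
x^2: 1·2 = 2 ≡ 2 (mod 3)
Result: 2x^2

f · g = 2x^2


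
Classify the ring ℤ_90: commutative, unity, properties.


ℤ_90 is a commutative ring with unity 1; 90 = 2×45 is composite, so 2·45 ≡ 0 gives zero divisors (not an integral domain)
Commutative: Yes
Integral domain: No
Has unity: Yes

ℤ_90: Commutative=Yes, Unity=Yes


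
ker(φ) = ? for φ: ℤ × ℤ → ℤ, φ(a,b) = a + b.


Kernel = preimage of identity
ker(φ) = {(a,b) ∈ ℤ² | a+b = 0} = {(a,-a) | a ∈ ℤ}

ker(φ) = {(a,-a) | a ∈ ℤ}


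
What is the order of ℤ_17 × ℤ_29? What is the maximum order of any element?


|ℤ_17 × ℤ_29| = 17 × 29 = 493
Max element order = lcm(17,29) = 493
Cyclic? Yes (gcd=1)

|ℤ_17×ℤ_29| = 493, max element order = 493


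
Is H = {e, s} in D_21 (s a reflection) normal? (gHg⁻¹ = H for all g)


H = {e, s} in D_21 (s a reflection)
r·s·r⁻¹ = sr⁻² ≠ s for n ≥ 3, so {e, s} is not closed under conjugation

No, not a normal subgroup


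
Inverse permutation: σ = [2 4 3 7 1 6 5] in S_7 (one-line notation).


To find σ⁻¹, swap domain and range:
σ(1) = 2 → σ⁻¹(2) = 1
σ(2) = 4 → σ⁻¹(4) = 2
σ(3) = 3 → σ⁻¹(3) = 3
σ(4) = 7 → σ⁻¹(7) = 4
σ(5) = 1 → σ⁻¹(1) = 5
σ(6) = 6 → σ⁻¹(6) = 6
σ(7) = 5 → σ⁻¹(5) = 7

σ⁻¹ = [5 1 3 2 7 6 4]


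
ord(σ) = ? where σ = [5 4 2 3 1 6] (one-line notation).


Cycle decomposition: (1 5) (2 4 3)
Cycle lengths: 2, 3
Order = lcm(2, 3) = 6

ord(σ) = 6


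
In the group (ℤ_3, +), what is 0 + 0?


Operation: addition mod 3
0 + 0 = (a + b) mod 3 with a = 0, b = 0

0 + 0 = 0


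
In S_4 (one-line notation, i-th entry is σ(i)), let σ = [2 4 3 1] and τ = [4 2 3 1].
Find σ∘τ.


σ∘τ: apply τ first, then σ
1 →τ 4 →σ 1
2 →τ 2 →σ 4
3 →τ 3 →σ 3
4 →τ 1 →σ 2

σ∘τ = [1 4 3 2]


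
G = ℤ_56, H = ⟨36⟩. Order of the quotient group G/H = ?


|⟨36⟩| = n / gcd(36, 56) = 56 / 4 = 14
H is normal (ℤ_56 is abelian).
|G/H| = |G| / |H| = 56 / 14 = 4

|G/H| = 4


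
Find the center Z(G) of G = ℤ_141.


Z(G) = {g ∈ G | gx = xg for all x ∈ G}
ℤ_141 is abelian, so Z(G) = G

Z(ℤ_141) = ℤ_141


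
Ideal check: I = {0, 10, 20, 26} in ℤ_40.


Check ideal conditions for I = {0, 10, 20, 26} in ℤ_40:
(1) I is an additive subgroup? No
(2) For r ∈ ℤ_40 and a ∈ I: r·a ∈ I? No  [counterexample: r=2, a=26, r·a mod 40 = 12 ∉ I]

No, I is not an ideal of ℤ_40


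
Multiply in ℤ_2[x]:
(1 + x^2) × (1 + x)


Expand and collect like terms; reduce coefficients mod 2:
x^0: 1·1 = 1 ≡ 1 (mod 2)
x^1: 1·1 + 0·1 = 1 ≡ 1 (mod 2)
x^2: 0·1 + 1·1 = 1 ≡ 1 (mod 2)
x^3: 1·1 = 1 ≡ 1 (mod 2)
Result: 1 + x + x^2 + x^3

f · g = 1 + x + x^2 + x^3


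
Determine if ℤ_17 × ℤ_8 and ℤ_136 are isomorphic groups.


Comparing ℤ_17 × ℤ_8 and ℤ_136:
gcd(17,8) = 1, so ℤ_17 × ℤ_8 ≅ ℤ_136 (CRT)

Yes, ℤ_17 × ℤ_8 ≅ ℤ_136


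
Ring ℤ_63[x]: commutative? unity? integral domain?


ℤ_63 has zero divisors (3·21 ≡ 0), and these lift to constant zero divisors in ℤ_63[x]; so not an integral domain
Commutative: Yes
Integral domain: No
Has unity: Yes

ℤ_63[x]: Commutative=Yes, Unity=Yes


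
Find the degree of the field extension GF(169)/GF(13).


GF(169) = GF(13^2), so the extension degree is 2

[GF(169)/GF(13)] = 2


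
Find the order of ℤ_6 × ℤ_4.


|A × B| = |A| · |B|
|ℤ_6 × ℤ_4| = 6 × 4 = 24

|ℤ_6 × ℤ_4| = 24


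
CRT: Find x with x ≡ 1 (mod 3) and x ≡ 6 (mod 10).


m₁ = 3, m₂ = 10, gcd = 1, so CRT applies. M = m₁·m₂ = 30
Let M₁ = M/m₁ = 10, M₂ = M/m₂ = 3
Find y₁ ≡ M₁⁻¹ (mod m₁): 10⁻¹ ≡ 1 (mod 3)
Find y₂ ≡ M₂⁻¹ (mod m₂): 3⁻¹ ≡ 7 (mod 10)
x = a₁·M₁·y₁ + a₂·M₂·y₂ = 1·10·1 + 6·3·7 = 136
Reduce mod 30: x ≡ 16
Check: 16 mod 3 = 1 ✓, 16 mod 10 = 6 ✓

x ≡ 16 (mod 30)


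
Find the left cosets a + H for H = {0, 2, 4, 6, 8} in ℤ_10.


H = {0, 2, 4, 6, 8}, |H| = 5
Number of cosets = |G|/|H| = 10/5 = 2
0 + H = {0, 2, 4, 6, 8}
1 + H = {1, 3, 5, 7, 9}

Cosets: 0+H={0,2,4,6,8}; 1+H={1,3,5,7,9}


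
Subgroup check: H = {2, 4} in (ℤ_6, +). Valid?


Subgroup test for H = {2, 4} in (ℤ_6, +):
(1) 0 ∈ H? No
(2) Closure: for all a,b ∈ H, (a+b) mod 6 ∈ H? No  [counterexample: 2 + 4 = 0 ∉ H]
(3) Inverses: for all a ∈ H, -a mod 6 ∈ H? Yes

No, H is not a subgroup of ℤ_6


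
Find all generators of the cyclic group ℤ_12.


g generates ℤ_n iff gcd(g,n) = 1
Checking each g ∈ {1,...,11}:
gcd(1,12) = 1
gcd(2,12) = 2
gcd(3,12) = 3
gcd(4,12) = 4
gcd(5,12) = 1
gcd(6,12) = 6
gcd(7,12) = 1
gcd(8,12) = 4
gcd(9,12) = 3
gcd(10,12) = 2
gcd(11,12) = 1
Generators: {1, 5, 7, 11}
Number of generators = φ(12) = 4

Generators of ℤ_12 = {1, 5, 7, 11}


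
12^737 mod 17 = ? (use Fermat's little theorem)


Fermat's little theorem: if p is prime and gcd(a,p)=1, then a^(p-1) ≡ 1 (mod p)
p = 17 is prime, gcd(12,17) = 1
Reduce exponent: 737 mod 16 = 1
So 12^737 ≡ 12^1 (mod 17)
12^1 mod 17 = 12

12^737 ≡ 12 (mod 17)


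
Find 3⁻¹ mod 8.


Use the extended Euclidean algorithm to write 1 = 3·s + 8·t; then s mod 8 is the inverse.
Euclidean algorithm:
  3 = 0·8 + 3
  8 = 2·3 + 2
  3 = 1·2 + 1
  2 = 2·1 + 0
gcd(3,8) = 1
Back-substitution gives: 3·(3) + 8·(-1) = 1
So 3⁻¹ ≡ 3 ≡ 3 (mod 8)
Check: 3 × 3 = 9 ≡ 1 (mod 8) ✓

3⁻¹ ≡ 3 (mod 8)


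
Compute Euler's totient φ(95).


Factor n: 95 = 5 × 19
φ(n) = n · ∏(1 - 1/p) over distinct primes p | n
φ(95) = 95 · (1 - 1/5) · (1 - 1/19) = 72

φ(95) = 72


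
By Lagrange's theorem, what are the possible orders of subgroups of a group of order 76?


Lagrange's theorem: |H| divides |G|
|G| = 76
Divisors of 76: 1, 2, 4, 19, 38, 76

Possible subgroup orders: {1, 2, 4, 19, 38, 76}


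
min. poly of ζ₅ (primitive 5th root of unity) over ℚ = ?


ζ₅ is a root of Φ₅(x) = x⁴ + x³ + x² + x + 1, irreducible over ℚ

Minimal polynomial: x⁴ + x³ + x² + x + 1


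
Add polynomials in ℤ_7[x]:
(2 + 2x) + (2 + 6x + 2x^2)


Add coefficients mod 7:
x^0: 2 + 2 = 4 (mod 7)
x^1: 2 + 6 = 1 (mod 7)
x^2: 0 + 2 = 2 (mod 7)
Result: 4 + x + 2x^2

f + g = 4 + x + 2x^2


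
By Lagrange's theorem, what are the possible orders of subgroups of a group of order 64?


Lagrange's theorem: |H| divides |G|
|G| = 64
Divisors of 64: 1, 2, 4, 8, 16, 32, 64

Possible subgroup orders: {1, 2, 4, 8, 16, 32, 64}


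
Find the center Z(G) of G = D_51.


Z(G) = {g ∈ G | gx = xg for all x ∈ G}
For odd n, Z(D_n) = {e}: no nontrivial rotation commutes with all reflections

Z(D_51) = {e}


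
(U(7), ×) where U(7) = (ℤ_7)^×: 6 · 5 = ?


Operation: multiplication mod 7
6 · 5 = (a × b) mod 7 with a = 6, b = 5

6 · 5 = 2


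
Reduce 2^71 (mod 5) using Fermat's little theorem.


Fermat's little theorem: if p is prime and gcd(a,p)=1, then a^(p-1) ≡ 1 (mod p)
p = 5 is prime, gcd(2,5) = 1
Reduce exponent: 71 mod 4 = 3
So 2^71 ≡ 2^3 (mod 5)
2^3 mod 5 = 3

2^71 ≡ 3 (mod 5)


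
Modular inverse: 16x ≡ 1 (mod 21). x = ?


Use the extended Euclidean algorithm to write 1 = 16·s + 21·t; then s mod 21 is the inverse.
Euclidean algorithm:
  16 = 0·21 + 16
  21 = 1·16 + 5
  16 = 3·5 + 1
  5 = 5·1 + 0
gcd(16,21) = 1
Back-substitution gives: 16·(4) + 21·(-3) = 1
So 16⁻¹ ≡ 4 ≡ 4 (mod 21)
Check: 16 × 4 = 64 ≡ 1 (mod 21) ✓

16⁻¹ ≡ 4 (mod 21)


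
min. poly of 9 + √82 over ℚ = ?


Let α = 9 + √82. Then α - 9 = √82, so (α - 9)² = 82, giving α² - 18α - 1 = 0. Degree 2 and α ∉ ℚ, so this is the minimal polynomial.

Minimal polynomial: x² - 18x - 1


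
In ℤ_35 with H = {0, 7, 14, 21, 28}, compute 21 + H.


21 + H = {21 + h (mod 35) : h ∈ H}
21+0=21, 21+7=28, 21+14=0, 21+21=7, 21+28=14
21 + H = {0, 7, 14, 21, 28} = 0 + H

21 + H = {0, 7, 14, 21, 28}


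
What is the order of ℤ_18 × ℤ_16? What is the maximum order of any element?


|ℤ_18 × ℤ_16| = 18 × 16 = 288
Max element order = lcm(18,16) = 144
Cyclic? No (gcd=2)

|ℤ_18×ℤ_16| = 288, max element order = 144


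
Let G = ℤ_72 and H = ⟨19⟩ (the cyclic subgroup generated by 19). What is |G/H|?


|⟨19⟩| = n / gcd(19, 72) = 72 / 1 = 72
H is normal (ℤ_72 is abelian).
|G/H| = |G| / |H| = 72 / 72 = 1

|G/H| = 1


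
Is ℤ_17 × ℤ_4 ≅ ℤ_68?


Comparing ℤ_17 × ℤ_4 and ℤ_68:
gcd(17,4) = 1, so ℤ_17 × ℤ_4 ≅ ℤ_68 (CRT)

Yes, ℤ_17 × ℤ_4 ≅ ℤ_68


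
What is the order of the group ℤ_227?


ℤ_n has n elements.

|ℤ_227| = 227


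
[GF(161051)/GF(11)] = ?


GF(161051) = GF(11^5), so the extension degree is 5

[GF(161051)/GF(11)] = 5


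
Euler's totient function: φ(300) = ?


Factor n: 300 = 2^2 × 3 × 5^2
φ(n) = n · ∏(1 - 1/p) over distinct primes p | n
φ(300) = 300 · (1 - 1/2) · (1 - 1/3) · (1 - 1/5) = 80

φ(300) = 80


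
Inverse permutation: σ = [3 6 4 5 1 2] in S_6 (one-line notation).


To find σ⁻¹, swap domain and range:
σ(1) = 3 → σ⁻¹(3) = 1
σ(2) = 6 → σ⁻¹(6) = 2
σ(3) = 4 → σ⁻¹(4) = 3
σ(4) = 5 → σ⁻¹(5) = 4
σ(5) = 1 → σ⁻¹(1) = 5
σ(6) = 2 → σ⁻¹(2) = 6

σ⁻¹ = [5 6 1 3 4 2]


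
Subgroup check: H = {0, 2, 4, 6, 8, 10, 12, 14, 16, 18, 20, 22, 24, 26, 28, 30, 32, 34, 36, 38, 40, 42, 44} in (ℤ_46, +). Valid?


Subgroup test for H = {0, 2, 4, 6, 8, 10, 12, 14, 16, 18, 20, 22, 24, 26, 28, 30, 32, 34, 36, 38, 40, 42, 44} in (ℤ_46, +):
(1) 0 ∈ H? Yes
(2) Closure: for all a,b ∈ H, (a+b) mod 46 ∈ H? Yes
(3) Inverses: for all a ∈ H, -a mod 46 ∈ H? Yes

Yes, H is a subgroup of ℤ_46


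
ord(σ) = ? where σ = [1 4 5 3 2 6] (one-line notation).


Cycle decomposition: (2 4 3 5)
Cycle lengths: 4
Order = lcm(4) = 4

ord(σ) = 4


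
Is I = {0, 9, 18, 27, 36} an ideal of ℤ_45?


Check ideal conditions for I = {0, 9, 18, 27, 36} in ℤ_45:
(1) I is an additive subgroup? Yes
(2) For r ∈ ℤ_45 and a ∈ I: r·a ∈ I? Yes

Yes, I is an ideal of ℤ_45


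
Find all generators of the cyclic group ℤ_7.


g generates ℤ_n iff gcd(g,n) = 1
Checking each g ∈ {1,...,6}:
gcd(1,7) = 1
gcd(2,7) = 1
gcd(3,7) = 1
gcd(4,7) = 1
gcd(5,7) = 1
gcd(6,7) = 1
Generators: {1, 2, 3, 4, 5, 6}
Number of generators = φ(7) = 6

Generators of ℤ_7 = {1, 2, 3, 4, 5, 6}


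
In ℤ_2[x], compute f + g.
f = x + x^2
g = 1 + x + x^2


Add coefficients mod 2:
x^0: 0 + 1 = 1 (mod 2)
x^1: 1 + 1 = 0 (mod 2)
x^2: 1 + 1 = 0 (mod 2)
Result: 1

f + g = 1


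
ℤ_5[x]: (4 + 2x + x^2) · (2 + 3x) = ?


Expand and collect like terms; reduce coefficients mod 5:
x^0: 4·2 = 8 ≡ 3 (mod 5)
x^1: 4·3 + 2·2 = 16 ≡ 1 (mod 5)
x^2: 2·3 + 1·2 = 8 ≡ 3 (mod 5)
x^3: 1·3 = 3 ≡ 3 (mod 5)
Result: 3 + x + 3x^2 + 3x^3

f · g = 3 + x + 3x^2 + 3x^3


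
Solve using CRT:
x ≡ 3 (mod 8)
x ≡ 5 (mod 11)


m₁ = 8, m₂ = 11, gcd = 1, so CRT applies. M = m₁·m₂ = 88
Let M₁ = M/m₁ = 11, M₂ = M/m₂ = 8
Find y₁ ≡ M₁⁻¹ (mod m₁): 11⁻¹ ≡ 3 (mod 8)
Find y₂ ≡ M₂⁻¹ (mod m₂): 8⁻¹ ≡ 7 (mod 11)
x = a₁·M₁·y₁ + a₂·M₂·y₂ = 3·11·3 + 5·8·7 = 379
Reduce mod 88: x ≡ 27
Check: 27 mod 8 = 3 ✓, 27 mod 11 = 5 ✓

x ≡ 27 (mod 88)


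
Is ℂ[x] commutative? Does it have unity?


Polynomial ring over ℂ (an integral domain) is a commutative integral domain with unity 1
Commutative: Yes
Integral domain: Yes
Has unity: Yes

ℂ[x]: Commutative=Yes, Unity=Yes


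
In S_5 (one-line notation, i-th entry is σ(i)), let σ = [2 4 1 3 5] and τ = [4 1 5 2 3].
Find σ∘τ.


σ∘τ: apply τ first, then σ
1 →τ 4 →σ 3
2 →τ 1 →σ 2
3 →τ 5 →σ 5
4 →τ 2 →σ 4
5 →τ 3 →σ 1

σ∘τ = [3 2 5 4 1]


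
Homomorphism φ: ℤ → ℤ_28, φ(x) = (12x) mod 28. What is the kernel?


Kernel = preimage of identity
ker(φ) = {x ∈ ℤ : 12x ≡ 0 (mod 28)}. gcd(12,28) = 4, so 12x ≡ 0 (mod 28) ⟺ x ≡ 0 (mod 28/4 = 7). Hence ker(φ) = 7ℤ

ker(φ) = 7ℤ


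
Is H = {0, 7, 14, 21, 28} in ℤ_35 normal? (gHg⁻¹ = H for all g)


H = {0, 7, 14, 21, 28} in ℤ_35
ℤ_35 is abelian; every subgroup of an abelian group is normal

Yes, normal subgroup


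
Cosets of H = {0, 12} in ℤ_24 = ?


H = {0, 12}, |H| = 2
Number of cosets = |G|/|H| = 24/2 = 12
0 + H = {0, 12}
1 + H = {1, 13}
2 + H = {2, 14}
3 + H = {3, 15}
4 + H = {4, 16}
5 + H = {5, 17}
6 + H = {6, 18}
7 + H = {7, 19}
8 + H = {8, 20}
9 + H = {9, 21}
10 + H = {10, 22}
11 + H = {11, 23}

Cosets: 0+H={0,12}; 1+H={1,13}; 2+H={2,14}; 3+H={3,15}; 4+H={4,16}; 5+H={5,17}; 6+H={6,18}; 7+H={7,19}; 8+H={8,20}; 9+H={9,21}; 10+H={10,22}; 11+H={11,23}


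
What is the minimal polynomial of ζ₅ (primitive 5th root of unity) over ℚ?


ζ₅ is a root of Φ₅(x) = x⁴ + x³ + x² + x + 1, irreducible over ℚ

Minimal polynomial: x⁴ + x³ + x² + x + 1


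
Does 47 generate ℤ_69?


g generates ℤ_n iff gcd(g, n) = 1
gcd(47, 69) = 1
Since gcd = 1, 47 is a generator.

Yes, 47 generates ℤ_69


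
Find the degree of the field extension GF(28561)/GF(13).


GF(28561) = GF(13^4), so the extension degree is 4

[GF(28561)/GF(13)] = 4


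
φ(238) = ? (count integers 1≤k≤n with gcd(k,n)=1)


Factor n: 238 = 2 × 7 × 17
φ(n) = n · ∏(1 - 1/p) over distinct primes p | n
φ(238) = 238 · (1 - 1/2) · (1 - 1/7) · (1 - 1/17) = 96

φ(238) = 96


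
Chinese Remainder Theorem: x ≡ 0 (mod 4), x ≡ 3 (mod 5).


m₁ = 4, m₂ = 5, gcd = 1, so CRT applies. M = m₁·m₂ = 20
Let M₁ = M/m₁ = 5, M₂ = M/m₂ = 4
Find y₁ ≡ M₁⁻¹ (mod m₁): 5⁻¹ ≡ 1 (mod 4)
Find y₂ ≡ M₂⁻¹ (mod m₂): 4⁻¹ ≡ 4 (mod 5)
x = a₁·M₁·y₁ + a₂·M₂·y₂ = 0·5·1 + 3·4·4 = 48
Reduce mod 20: x ≡ 8
Check: 8 mod 4 = 0 ✓, 8 mod 5 = 3 ✓

x ≡ 8 (mod 20)


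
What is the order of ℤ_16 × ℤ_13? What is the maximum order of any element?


|ℤ_16 × ℤ_13| = 16 × 13 = 208
Max element order = lcm(16,13) = 208
Cyclic? Yes (gcd=1)

|ℤ_16×ℤ_13| = 208, max element order = 208


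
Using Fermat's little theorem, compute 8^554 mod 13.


Fermat's little theorem: if p is prime and gcd(a,p)=1, then a^(p-1) ≡ 1 (mod p)
p = 13 is prime, gcd(8,13) = 1
Reduce exponent: 554 mod 12 = 2
So 8^554 ≡ 8^2 (mod 13)
8^2 mod 13 = 12

8^554 ≡ 12 (mod 13)


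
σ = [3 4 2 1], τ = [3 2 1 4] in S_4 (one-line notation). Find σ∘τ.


σ∘τ: apply τ first, then σ
1 →τ 3 →σ 2
2 →τ 2 →σ 4
3 →τ 1 →σ 3
4 →τ 4 →σ 1

σ∘τ = [2 4 3 1]


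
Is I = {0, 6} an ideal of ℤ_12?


Check ideal conditions for I = {0, 6} in ℤ_12:
(1) I is an additive subgroup? Yes
(2) For r ∈ ℤ_12 and a ∈ I: r·a ∈ I? Yes

Yes, I is an ideal of ℤ_12


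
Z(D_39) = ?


Z(G) = {g ∈ G | gx = xg for all x ∈ G}
For odd n, Z(D_n) = {e}: no nontrivial rotation commutes with all reflections

Z(D_39) = {e}


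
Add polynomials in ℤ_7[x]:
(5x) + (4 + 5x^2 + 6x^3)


Add coefficients mod 7:
x^0: 0 + 4 = 4 (mod 7)
x^1: 5 + 0 = 5 (mod 7)
x^2: 0 + 5 = 5 (mod 7)
x^3: 0 + 6 = 6 (mod 7)
Result: 4 + 5x + 5x^2 + 6x^3

f + g = 4 + 5x + 5x^2 + 6x^3


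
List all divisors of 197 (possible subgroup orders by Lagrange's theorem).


Lagrange's theorem: |H| divides |G|
|G| = 197
Divisors of 197: 1, 197

Possible subgroup orders: {1, 197}


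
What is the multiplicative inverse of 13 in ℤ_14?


Use the extended Euclidean algorithm to write 1 = 13·s + 14·t; then s mod 14 is the inverse.
Euclidean algorithm:
  13 = 0·14 + 13
  14 = 1·13 + 1
  13 = 13·1 + 0
gcd(13,14) = 1
Back-substitution gives: 13·(-1) + 14·(1) = 1
So 13⁻¹ ≡ -1 ≡ 13 (mod 14)
Check: 13 × 13 = 169 ≡ 1 (mod 14) ✓

13⁻¹ ≡ 13 (mod 14)


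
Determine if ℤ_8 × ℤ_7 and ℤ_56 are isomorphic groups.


Comparing ℤ_8 × ℤ_7 and ℤ_56:
gcd(8,7) = 1, so ℤ_8 × ℤ_7 ≅ ℤ_56 (CRT)

Yes, ℤ_8 × ℤ_7 ≅ ℤ_56


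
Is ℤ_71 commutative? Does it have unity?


ℤ_71 is a commutative ring with unity 1; 71 is prime, so ℤ_71 is a field (hence an integral domain)
Commutative: Yes
Integral domain: Yes
Has unity: Yes

ℤ_71: Commutative=Yes, Unity=Yes


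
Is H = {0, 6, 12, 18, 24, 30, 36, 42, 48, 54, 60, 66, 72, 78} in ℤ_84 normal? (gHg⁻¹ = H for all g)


H = {0, 6, 12, 18, 24, 30, 36, 42, 48, 54, 60, 66, 72, 78} in ℤ_84
ℤ_84 is abelian; every subgroup of an abelian group is normal

Yes, normal subgroup


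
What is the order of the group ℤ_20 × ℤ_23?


|A × B| = |A| · |B|
|ℤ_20 × ℤ_23| = 20 × 23 = 460

|ℤ_20 × ℤ_23| = 460


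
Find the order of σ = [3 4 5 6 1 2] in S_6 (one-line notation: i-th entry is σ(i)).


Cycle decomposition: (1 3 5) (2 4 6)
Cycle lengths: 3, 3
Order = lcm(3, 3) = 3

ord(σ) = 3


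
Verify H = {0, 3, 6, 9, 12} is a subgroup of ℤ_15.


Subgroup test for H = {0, 3, 6, 9, 12} in (ℤ_15, +):
(1) 0 ∈ H? Yes
(2) Closure: for all a,b ∈ H, (a+b) mod 15 ∈ H? Yes
(3) Inverses: for all a ∈ H, -a mod 15 ∈ H? Yes

Yes, H is a subgroup of ℤ_15


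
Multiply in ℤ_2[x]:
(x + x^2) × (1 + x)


Expand and collect like terms; reduce coefficients mod 2:
x^0: 0·1 = 0 ≡ 0 (mod 2)
x^1: 0·1 + 1·1 = 1 ≡ 1 (mod 2)
x^2: 1·1 + 1·1 = 2 ≡ 0 (mod 2)
x^3: 1·1 = 1 ≡ 1 (mod 2)
Result: x + x^3

f · g = x + x^3


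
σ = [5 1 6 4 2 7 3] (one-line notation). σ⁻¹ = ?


To find σ⁻¹, swap domain and range:
σ(1) = 5 → σ⁻¹(5) = 1
σ(2) = 1 → σ⁻¹(1) = 2
σ(3) = 6 → σ⁻¹(6) = 3
σ(4) = 4 → σ⁻¹(4) = 4
σ(5) = 2 → σ⁻¹(2) = 5
σ(6) = 7 → σ⁻¹(7) = 6
σ(7) = 3 → σ⁻¹(3) = 7

σ⁻¹ = [2 5 7 4 1 3 6]


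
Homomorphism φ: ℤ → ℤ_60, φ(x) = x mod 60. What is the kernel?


Kernel = preimage of identity
ker(φ) = {x ∈ ℤ : x ≡ 0 (mod 60)} = 60ℤ = {0, ±60, ±120, ...}

ker(φ) = 60ℤ


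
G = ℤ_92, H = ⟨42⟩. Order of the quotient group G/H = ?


|⟨42⟩| = n / gcd(42, 92) = 92 / 2 = 46
H is normal (ℤ_92 is abelian).
|G/H| = |G| / |H| = 92 / 46 = 2

|G/H| = 2


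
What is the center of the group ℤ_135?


Z(G) = {g ∈ G | gx = xg for all x ∈ G}
ℤ_135 is abelian, so Z(G) = G

Z(ℤ_135) = ℤ_135


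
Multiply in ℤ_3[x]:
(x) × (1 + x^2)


Expand and collect like terms; reduce coefficients mod 3:
x^0: 0·1 = 0 ≡ 0 (mod 3)
x^1: 0·0 + 1·1 = 1 ≡ 1 (mod 3)
x^2: 0·1 + 1·0 = 0 ≡ 0 (mod 3)
x^3: 1·1 = 1 ≡ 1 (mod 3)
Result: x + x^3

f · g = x + x^3


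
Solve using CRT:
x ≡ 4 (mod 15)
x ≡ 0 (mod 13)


m₁ = 15, m₂ = 13, gcd = 1, so CRT applies. M = m₁·m₂ = 195
Let M₁ = M/m₁ = 13, M₂ = M/m₂ = 15
Find y₁ ≡ M₁⁻¹ (mod m₁): 13⁻¹ ≡ 7 (mod 15)
Find y₂ ≡ M₂⁻¹ (mod m₂): 15⁻¹ ≡ 7 (mod 13)
x = a₁·M₁·y₁ + a₂·M₂·y₂ = 4·13·7 + 0·15·7 = 364
Reduce mod 195: x ≡ 169
Check: 169 mod 15 = 4 ✓, 169 mod 13 = 0 ✓

x ≡ 169 (mod 195)


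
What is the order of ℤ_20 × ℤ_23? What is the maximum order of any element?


|ℤ_20 × ℤ_23| = 20 × 23 = 460
Max element order = lcm(20,23) = 460
Cyclic? Yes (gcd=1)

|ℤ_20×ℤ_23| = 460, max element order = 460


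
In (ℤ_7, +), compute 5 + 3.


Operation: addition mod 7
5 + 3 = (a + b) mod 7 with a = 5, b = 3

5 + 3 = 1


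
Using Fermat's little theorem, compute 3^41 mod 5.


Fermat's little theorem: if p is prime and gcd(a,p)=1, then a^(p-1) ≡ 1 (mod p)
p = 5 is prime, gcd(3,5) = 1
Reduce exponent: 41 mod 4 = 1
So 3^41 ≡ 3^1 (mod 5)
3^1 mod 5 = 3

3^41 ≡ 3 (mod 5)


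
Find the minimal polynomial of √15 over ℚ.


√15 satisfies x² - 15 = 0, irreducible over ℚ since 15 is squarefree

Minimal polynomial: x² - 15


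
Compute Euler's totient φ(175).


Factor n: 175 = 5^2 × 7
φ(n) = n · ∏(1 - 1/p) over distinct primes p | n
φ(175) = 175 · (1 - 1/5) · (1 - 1/7) = 120

φ(175) = 120


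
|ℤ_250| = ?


ℤ_n has n elements.

|ℤ_250| = 250


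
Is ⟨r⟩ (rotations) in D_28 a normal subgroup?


H = ⟨r⟩ (rotations) in D_28
The rotation subgroup ⟨r⟩ has index 2 in D_28, so it is normal

Yes, normal subgroup


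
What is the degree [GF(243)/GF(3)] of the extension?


GF(243) = GF(3^5), so the extension degree is 5

[GF(243)/GF(3)] = 5


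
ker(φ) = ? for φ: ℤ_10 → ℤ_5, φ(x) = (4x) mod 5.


Kernel = preimage of identity
ker(φ) = {x ∈ ℤ_10 : 4x ≡ 0 (mod 5)}. Since 5 | 10, φ is well-defined. The kernel is the cyclic subgroup ⟨5⟩ of ℤ_10 (order 2), i.e. {0, 5}

ker(φ) = {0, 5}


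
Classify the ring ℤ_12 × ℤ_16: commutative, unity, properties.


Direct product ring; commutative with unity (1,1); but (1,0)·(0,1) = (0,0) gives zero divisors, so not an integral domain
Commutative: Yes
Integral domain: No
Has unity: Yes

ℤ_12 × ℤ_16: Commutative=Yes, Unity=Yes


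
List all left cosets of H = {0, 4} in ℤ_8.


H = {0, 4}, |H| = 2
Number of cosets = |G|/|H| = 8/2 = 4
0 + H = {0, 4}
1 + H = {1, 5}
2 + H = {2, 6}
3 + H = {3, 7}

Cosets: 0+H={0,4}; 1+H={1,5}; 2+H={2,6}; 3+H={3,7}


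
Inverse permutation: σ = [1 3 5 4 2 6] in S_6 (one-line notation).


To find σ⁻¹, swap domain and range:
σ(1) = 1 → σ⁻¹(1) = 1
σ(2) = 3 → σ⁻¹(3) = 2
σ(3) = 5 → σ⁻¹(5) = 3
σ(4) = 4 → σ⁻¹(4) = 4
σ(5) = 2 → σ⁻¹(2) = 5
σ(6) = 6 → σ⁻¹(6) = 6

σ⁻¹ = [1 5 2 4 3 6]


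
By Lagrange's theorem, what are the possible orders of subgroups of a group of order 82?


Lagrange's theorem: |H| divides |G|
|G| = 82
Divisors of 82: 1, 2, 41, 82

Possible subgroup orders: {1, 2, 41, 82}


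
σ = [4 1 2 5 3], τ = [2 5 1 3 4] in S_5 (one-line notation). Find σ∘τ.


σ∘τ: apply τ first, then σ
1 →τ 2 →σ 1
2 →τ 5 →σ 3
3 →τ 1 →σ 4
4 →τ 3 →σ 2
5 →τ 4 →σ 5

σ∘τ = [1 3 4 2 5]


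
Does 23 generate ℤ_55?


g generates ℤ_n iff gcd(g, n) = 1
gcd(23, 55) = 1
Since gcd = 1, 23 is a generator.

Yes, 23 generates ℤ_55


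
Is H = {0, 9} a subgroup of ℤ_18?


Subgroup test for H = {0, 9} in (ℤ_18, +):
(1) 0 ∈ H? Yes
(2) Closure: for all a,b ∈ H, (a+b) mod 18 ∈ H? Yes
(3) Inverses: for all a ∈ H, -a mod 18 ∈ H? Yes

Yes, H is a subgroup of ℤ_18


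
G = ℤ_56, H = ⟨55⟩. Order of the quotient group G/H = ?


|⟨55⟩| = n / gcd(55, 56) = 56 / 1 = 56
H is normal (ℤ_56 is abelian).
|G/H| = |G| / |H| = 56 / 56 = 1

|G/H| = 1


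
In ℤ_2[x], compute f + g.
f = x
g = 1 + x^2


Add coefficients mod 2:
x^0: 0 + 1 = 1 (mod 2)
x^1: 1 + 0 = 1 (mod 2)
x^2: 0 + 1 = 1 (mod 2)
Result: 1 + x + x^2

f + g = 1 + x + x^2


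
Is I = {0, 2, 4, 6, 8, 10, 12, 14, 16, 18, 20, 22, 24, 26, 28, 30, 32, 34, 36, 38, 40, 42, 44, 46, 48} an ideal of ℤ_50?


Check ideal conditions for I = {0, 2, 4, 6, 8, 10, 12, 14, 16, 18, 20, 22, 24, 26, 28, 30, 32, 34, 36, 38, 40, 42, 44, 46, 48} in ℤ_50:
(1) I is an additive subgroup? Yes
(2) For r ∈ ℤ_50 and a ∈ I: r·a ∈ I? Yes

Yes, I is an ideal of ℤ_50


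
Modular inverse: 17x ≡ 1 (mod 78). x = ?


Use the extended Euclidean algorithm to write 1 = 17·s + 78·t; then s mod 78 is the inverse.
Euclidean algorithm:
  17 = 0·78 + 17
  78 = 4·17 + 10
  17 = 1·10 + 7
  10 = 1·7 + 3
  7 = 2·3 + 1
  3 = 3·1 + 0
gcd(17,78) = 1
Back-substitution gives: 17·(23) + 78·(-5) = 1
So 17⁻¹ ≡ 23 ≡ 23 (mod 78)
Check: 17 × 23 = 391 ≡ 1 (mod 78) ✓

17⁻¹ ≡ 23 (mod 78)


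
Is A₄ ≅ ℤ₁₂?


Comparing A₄ and ℤ₁₂:
A₄ is non-abelian, ℤ₁₂ is abelian

No, A₄ ≇ ℤ₁₂


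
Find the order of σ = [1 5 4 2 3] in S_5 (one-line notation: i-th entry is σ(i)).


Cycle decomposition: (2 5 3 4)
Cycle lengths: 4
Order = lcm(4) = 4

ord(σ) = 4


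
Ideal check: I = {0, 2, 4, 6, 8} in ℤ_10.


Check ideal conditions for I = {0, 2, 4, 6, 8} in ℤ_10:
(1) I is an additive subgroup? Yes
(2) For r ∈ ℤ_10 and a ∈ I: r·a ∈ I? Yes

Yes, I is an ideal of ℤ_10


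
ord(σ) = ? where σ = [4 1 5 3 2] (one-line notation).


Cycle decomposition: (1 4 3 5 2)
Cycle lengths: 5
Order = lcm(5) = 5

ord(σ) = 5


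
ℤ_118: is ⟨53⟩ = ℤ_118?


g generates ℤ_n iff gcd(g, n) = 1
gcd(53, 118) = 1
Since gcd = 1, 53 is a generator.

Yes, 53 generates ℤ_118


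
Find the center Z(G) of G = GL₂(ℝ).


Z(G) = {g ∈ G | gx = xg for all x ∈ G}
Only scalar multiples of the identity commute with all invertible matrices

Z(GL₂(ℝ)) = {aI : a ∈ ℝ, a ≠ 0}


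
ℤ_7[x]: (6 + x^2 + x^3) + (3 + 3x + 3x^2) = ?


Add coefficients mod 7:
x^0: 6 + 3 = 2 (mod 7)
x^1: 0 + 3 = 3 (mod 7)
x^2: 1 + 3 = 4 (mod 7)
x^3: 1 + 0 = 1 (mod 7)
Result: 2 + 3x + 4x^2 + x^3

f + g = 2 + 3x + 4x^2 + x^3


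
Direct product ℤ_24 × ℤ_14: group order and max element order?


|ℤ_24 × ℤ_14| = 24 × 14 = 336
Max element order = lcm(24,14) = 168
Cyclic? No (gcd=2)

|ℤ_24×ℤ_14| = 336, max element order = 168


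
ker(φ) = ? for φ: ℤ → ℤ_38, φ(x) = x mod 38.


Kernel = preimage of identity
ker(φ) = {x ∈ ℤ : x ≡ 0 (mod 38)} = 38ℤ = {0, ±38, ±76, ...}

ker(φ) = 38ℤ


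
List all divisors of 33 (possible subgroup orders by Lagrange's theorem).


Lagrange's theorem: |H| divides |G|
|G| = 33
Divisors of 33: 1, 3, 11, 33

Possible subgroup orders: {1, 3, 11, 33}


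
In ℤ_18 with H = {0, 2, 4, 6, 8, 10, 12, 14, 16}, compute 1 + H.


1 + H = {1 + h (mod 18) : h ∈ H}
1+0=1, 1+2=3, 1+4=5, 1+6=7, 1+8=9, 1+10=11, 1+12=13, 1+14=15, 1+16=17

1 + H = {1, 3, 5, 7, 9, 11, 13, 15, 17}


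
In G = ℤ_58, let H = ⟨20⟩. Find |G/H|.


|⟨20⟩| = n / gcd(20, 58) = 58 / 2 = 29
H is normal (ℤ_58 is abelian).
|G/H| = |G| / |H| = 58 / 29 = 2

|G/H| = 2


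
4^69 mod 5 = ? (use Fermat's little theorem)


Fermat's little theorem: if p is prime and gcd(a,p)=1, then a^(p-1) ≡ 1 (mod p)
p = 5 is prime, gcd(4,5) = 1
Reduce exponent: 69 mod 4 = 1
So 4^69 ≡ 4^1 (mod 5)
4^1 mod 5 = 4

4^69 ≡ 4 (mod 5)
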